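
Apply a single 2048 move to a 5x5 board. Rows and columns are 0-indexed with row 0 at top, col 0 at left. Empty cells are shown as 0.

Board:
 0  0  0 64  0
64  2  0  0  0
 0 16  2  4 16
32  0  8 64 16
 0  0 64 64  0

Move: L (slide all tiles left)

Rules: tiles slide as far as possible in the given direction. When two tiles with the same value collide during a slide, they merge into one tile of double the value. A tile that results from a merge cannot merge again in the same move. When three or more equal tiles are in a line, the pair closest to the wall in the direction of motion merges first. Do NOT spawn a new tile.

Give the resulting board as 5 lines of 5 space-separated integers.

Slide left:
row 0: [0, 0, 0, 64, 0] -> [64, 0, 0, 0, 0]
row 1: [64, 2, 0, 0, 0] -> [64, 2, 0, 0, 0]
row 2: [0, 16, 2, 4, 16] -> [16, 2, 4, 16, 0]
row 3: [32, 0, 8, 64, 16] -> [32, 8, 64, 16, 0]
row 4: [0, 0, 64, 64, 0] -> [128, 0, 0, 0, 0]

Answer:  64   0   0   0   0
 64   2   0   0   0
 16   2   4  16   0
 32   8  64  16   0
128   0   0   0   0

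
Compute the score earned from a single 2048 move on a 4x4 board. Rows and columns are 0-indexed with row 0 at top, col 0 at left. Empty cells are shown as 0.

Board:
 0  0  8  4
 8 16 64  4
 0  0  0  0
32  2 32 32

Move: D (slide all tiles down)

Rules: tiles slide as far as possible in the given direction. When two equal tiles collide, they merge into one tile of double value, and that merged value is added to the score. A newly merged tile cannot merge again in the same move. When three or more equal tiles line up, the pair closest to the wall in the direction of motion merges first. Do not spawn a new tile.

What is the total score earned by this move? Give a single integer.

Slide down:
col 0: [0, 8, 0, 32] -> [0, 0, 8, 32]  score +0 (running 0)
col 1: [0, 16, 0, 2] -> [0, 0, 16, 2]  score +0 (running 0)
col 2: [8, 64, 0, 32] -> [0, 8, 64, 32]  score +0 (running 0)
col 3: [4, 4, 0, 32] -> [0, 0, 8, 32]  score +8 (running 8)
Board after move:
 0  0  0  0
 0  0  8  0
 8 16 64  8
32  2 32 32

Answer: 8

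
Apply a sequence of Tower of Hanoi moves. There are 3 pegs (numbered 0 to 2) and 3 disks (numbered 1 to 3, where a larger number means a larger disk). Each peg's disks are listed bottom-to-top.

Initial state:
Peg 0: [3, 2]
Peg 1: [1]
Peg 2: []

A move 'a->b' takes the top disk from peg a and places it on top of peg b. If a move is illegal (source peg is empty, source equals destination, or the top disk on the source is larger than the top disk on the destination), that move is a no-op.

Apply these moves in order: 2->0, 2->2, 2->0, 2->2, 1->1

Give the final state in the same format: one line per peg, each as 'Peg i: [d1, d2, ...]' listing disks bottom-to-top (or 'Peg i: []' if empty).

After move 1 (2->0):
Peg 0: [3, 2]
Peg 1: [1]
Peg 2: []

After move 2 (2->2):
Peg 0: [3, 2]
Peg 1: [1]
Peg 2: []

After move 3 (2->0):
Peg 0: [3, 2]
Peg 1: [1]
Peg 2: []

After move 4 (2->2):
Peg 0: [3, 2]
Peg 1: [1]
Peg 2: []

After move 5 (1->1):
Peg 0: [3, 2]
Peg 1: [1]
Peg 2: []

Answer: Peg 0: [3, 2]
Peg 1: [1]
Peg 2: []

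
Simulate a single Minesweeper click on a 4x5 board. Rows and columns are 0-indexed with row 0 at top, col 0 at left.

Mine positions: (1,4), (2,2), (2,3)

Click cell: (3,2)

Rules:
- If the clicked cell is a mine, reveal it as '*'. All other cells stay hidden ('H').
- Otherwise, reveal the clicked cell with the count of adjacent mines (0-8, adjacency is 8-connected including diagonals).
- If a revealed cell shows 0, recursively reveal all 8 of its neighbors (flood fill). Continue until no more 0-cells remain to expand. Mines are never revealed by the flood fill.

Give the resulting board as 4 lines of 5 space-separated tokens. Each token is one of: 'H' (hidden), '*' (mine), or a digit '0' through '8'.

H H H H H
H H H H H
H H H H H
H H 2 H H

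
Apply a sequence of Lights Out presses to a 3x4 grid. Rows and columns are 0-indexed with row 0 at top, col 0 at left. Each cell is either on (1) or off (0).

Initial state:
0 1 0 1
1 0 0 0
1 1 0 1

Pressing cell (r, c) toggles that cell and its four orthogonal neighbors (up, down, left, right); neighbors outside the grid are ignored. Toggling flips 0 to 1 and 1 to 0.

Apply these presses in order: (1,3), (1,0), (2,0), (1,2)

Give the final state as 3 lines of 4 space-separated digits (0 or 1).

Answer: 1 1 1 0
1 0 0 0
1 0 1 0

Derivation:
After press 1 at (1,3):
0 1 0 0
1 0 1 1
1 1 0 0

After press 2 at (1,0):
1 1 0 0
0 1 1 1
0 1 0 0

After press 3 at (2,0):
1 1 0 0
1 1 1 1
1 0 0 0

After press 4 at (1,2):
1 1 1 0
1 0 0 0
1 0 1 0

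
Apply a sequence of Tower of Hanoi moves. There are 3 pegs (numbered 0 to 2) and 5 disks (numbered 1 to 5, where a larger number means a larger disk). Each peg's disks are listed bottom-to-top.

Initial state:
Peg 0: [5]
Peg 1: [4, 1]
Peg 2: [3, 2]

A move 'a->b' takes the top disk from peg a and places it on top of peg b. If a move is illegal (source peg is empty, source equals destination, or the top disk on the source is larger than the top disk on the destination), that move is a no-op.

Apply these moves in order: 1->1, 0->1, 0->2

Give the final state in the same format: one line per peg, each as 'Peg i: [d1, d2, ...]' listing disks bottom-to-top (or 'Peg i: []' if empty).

After move 1 (1->1):
Peg 0: [5]
Peg 1: [4, 1]
Peg 2: [3, 2]

After move 2 (0->1):
Peg 0: [5]
Peg 1: [4, 1]
Peg 2: [3, 2]

After move 3 (0->2):
Peg 0: [5]
Peg 1: [4, 1]
Peg 2: [3, 2]

Answer: Peg 0: [5]
Peg 1: [4, 1]
Peg 2: [3, 2]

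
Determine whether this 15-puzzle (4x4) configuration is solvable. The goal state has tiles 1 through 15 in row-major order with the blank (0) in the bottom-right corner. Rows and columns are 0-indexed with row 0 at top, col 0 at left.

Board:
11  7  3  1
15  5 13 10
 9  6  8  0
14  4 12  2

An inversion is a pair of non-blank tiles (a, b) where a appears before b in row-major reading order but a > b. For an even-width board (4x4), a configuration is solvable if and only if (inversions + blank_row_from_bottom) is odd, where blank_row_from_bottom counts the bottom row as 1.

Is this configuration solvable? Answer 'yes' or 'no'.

Answer: yes

Derivation:
Inversions: 55
Blank is in row 2 (0-indexed from top), which is row 2 counting from the bottom (bottom = 1).
55 + 2 = 57, which is odd, so the puzzle is solvable.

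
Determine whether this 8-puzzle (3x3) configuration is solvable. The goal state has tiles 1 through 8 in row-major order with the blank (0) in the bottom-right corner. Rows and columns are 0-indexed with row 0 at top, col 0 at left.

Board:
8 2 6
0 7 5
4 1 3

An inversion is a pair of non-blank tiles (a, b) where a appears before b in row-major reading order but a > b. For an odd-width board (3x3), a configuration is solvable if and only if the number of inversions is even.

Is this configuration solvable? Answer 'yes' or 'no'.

Answer: no

Derivation:
Inversions (pairs i<j in row-major order where tile[i] > tile[j] > 0): 21
21 is odd, so the puzzle is not solvable.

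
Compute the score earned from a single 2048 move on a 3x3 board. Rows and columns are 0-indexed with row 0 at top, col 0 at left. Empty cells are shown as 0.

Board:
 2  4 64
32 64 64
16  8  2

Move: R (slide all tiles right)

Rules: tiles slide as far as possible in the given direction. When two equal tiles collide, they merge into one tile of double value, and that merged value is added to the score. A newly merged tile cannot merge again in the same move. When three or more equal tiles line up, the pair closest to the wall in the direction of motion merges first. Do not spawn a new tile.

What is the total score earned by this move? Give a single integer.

Answer: 128

Derivation:
Slide right:
row 0: [2, 4, 64] -> [2, 4, 64]  score +0 (running 0)
row 1: [32, 64, 64] -> [0, 32, 128]  score +128 (running 128)
row 2: [16, 8, 2] -> [16, 8, 2]  score +0 (running 128)
Board after move:
  2   4  64
  0  32 128
 16   8   2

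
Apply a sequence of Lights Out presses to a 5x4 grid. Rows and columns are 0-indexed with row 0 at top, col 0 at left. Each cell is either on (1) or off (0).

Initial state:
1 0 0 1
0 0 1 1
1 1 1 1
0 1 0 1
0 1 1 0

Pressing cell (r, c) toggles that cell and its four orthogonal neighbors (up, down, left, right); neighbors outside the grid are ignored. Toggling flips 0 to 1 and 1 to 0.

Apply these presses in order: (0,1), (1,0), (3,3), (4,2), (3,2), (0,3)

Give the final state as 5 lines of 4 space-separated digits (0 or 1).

Answer: 1 1 0 0
1 0 1 0
0 1 0 0
0 0 1 1
0 0 1 0

Derivation:
After press 1 at (0,1):
0 1 1 1
0 1 1 1
1 1 1 1
0 1 0 1
0 1 1 0

After press 2 at (1,0):
1 1 1 1
1 0 1 1
0 1 1 1
0 1 0 1
0 1 1 0

After press 3 at (3,3):
1 1 1 1
1 0 1 1
0 1 1 0
0 1 1 0
0 1 1 1

After press 4 at (4,2):
1 1 1 1
1 0 1 1
0 1 1 0
0 1 0 0
0 0 0 0

After press 5 at (3,2):
1 1 1 1
1 0 1 1
0 1 0 0
0 0 1 1
0 0 1 0

After press 6 at (0,3):
1 1 0 0
1 0 1 0
0 1 0 0
0 0 1 1
0 0 1 0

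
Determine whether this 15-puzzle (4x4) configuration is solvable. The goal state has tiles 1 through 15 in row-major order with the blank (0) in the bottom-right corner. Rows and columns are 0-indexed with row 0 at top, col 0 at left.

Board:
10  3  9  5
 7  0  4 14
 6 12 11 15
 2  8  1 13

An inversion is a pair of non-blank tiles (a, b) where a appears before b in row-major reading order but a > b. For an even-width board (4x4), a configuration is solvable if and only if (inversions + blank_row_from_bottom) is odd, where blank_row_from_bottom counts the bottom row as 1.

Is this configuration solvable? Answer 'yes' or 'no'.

Answer: no

Derivation:
Inversions: 49
Blank is in row 1 (0-indexed from top), which is row 3 counting from the bottom (bottom = 1).
49 + 3 = 52, which is even, so the puzzle is not solvable.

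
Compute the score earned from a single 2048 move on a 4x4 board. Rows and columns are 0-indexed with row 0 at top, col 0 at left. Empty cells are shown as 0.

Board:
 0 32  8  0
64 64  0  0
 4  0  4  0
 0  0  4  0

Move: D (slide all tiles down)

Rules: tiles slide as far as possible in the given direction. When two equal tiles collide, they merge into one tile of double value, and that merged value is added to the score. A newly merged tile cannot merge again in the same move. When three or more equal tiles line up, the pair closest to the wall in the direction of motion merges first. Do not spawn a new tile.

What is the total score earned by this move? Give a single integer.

Answer: 8

Derivation:
Slide down:
col 0: [0, 64, 4, 0] -> [0, 0, 64, 4]  score +0 (running 0)
col 1: [32, 64, 0, 0] -> [0, 0, 32, 64]  score +0 (running 0)
col 2: [8, 0, 4, 4] -> [0, 0, 8, 8]  score +8 (running 8)
col 3: [0, 0, 0, 0] -> [0, 0, 0, 0]  score +0 (running 8)
Board after move:
 0  0  0  0
 0  0  0  0
64 32  8  0
 4 64  8  0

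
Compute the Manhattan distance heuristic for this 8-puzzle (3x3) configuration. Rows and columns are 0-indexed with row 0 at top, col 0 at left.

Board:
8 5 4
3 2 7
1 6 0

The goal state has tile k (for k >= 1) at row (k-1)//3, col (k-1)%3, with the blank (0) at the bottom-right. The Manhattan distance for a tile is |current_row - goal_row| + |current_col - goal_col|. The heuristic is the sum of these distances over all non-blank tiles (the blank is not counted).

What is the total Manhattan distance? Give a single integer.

Tile 8: (0,0)->(2,1) = 3
Tile 5: (0,1)->(1,1) = 1
Tile 4: (0,2)->(1,0) = 3
Tile 3: (1,0)->(0,2) = 3
Tile 2: (1,1)->(0,1) = 1
Tile 7: (1,2)->(2,0) = 3
Tile 1: (2,0)->(0,0) = 2
Tile 6: (2,1)->(1,2) = 2
Sum: 3 + 1 + 3 + 3 + 1 + 3 + 2 + 2 = 18

Answer: 18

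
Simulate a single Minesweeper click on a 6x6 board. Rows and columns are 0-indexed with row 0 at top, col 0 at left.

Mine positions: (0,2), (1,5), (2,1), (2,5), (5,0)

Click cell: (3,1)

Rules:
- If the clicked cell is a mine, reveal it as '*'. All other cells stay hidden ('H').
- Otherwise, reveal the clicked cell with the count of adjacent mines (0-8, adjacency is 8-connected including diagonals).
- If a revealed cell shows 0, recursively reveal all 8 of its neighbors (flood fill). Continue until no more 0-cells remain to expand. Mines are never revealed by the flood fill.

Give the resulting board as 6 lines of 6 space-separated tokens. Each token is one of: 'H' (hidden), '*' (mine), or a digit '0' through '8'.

H H H H H H
H H H H H H
H H H H H H
H 1 H H H H
H H H H H H
H H H H H H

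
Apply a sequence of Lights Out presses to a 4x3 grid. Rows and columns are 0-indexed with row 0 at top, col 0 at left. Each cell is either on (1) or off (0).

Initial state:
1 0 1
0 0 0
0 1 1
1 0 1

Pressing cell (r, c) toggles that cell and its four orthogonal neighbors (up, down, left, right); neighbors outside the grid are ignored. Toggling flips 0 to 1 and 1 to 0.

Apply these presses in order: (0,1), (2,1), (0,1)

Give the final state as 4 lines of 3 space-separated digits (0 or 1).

Answer: 1 0 1
0 1 0
1 0 0
1 1 1

Derivation:
After press 1 at (0,1):
0 1 0
0 1 0
0 1 1
1 0 1

After press 2 at (2,1):
0 1 0
0 0 0
1 0 0
1 1 1

After press 3 at (0,1):
1 0 1
0 1 0
1 0 0
1 1 1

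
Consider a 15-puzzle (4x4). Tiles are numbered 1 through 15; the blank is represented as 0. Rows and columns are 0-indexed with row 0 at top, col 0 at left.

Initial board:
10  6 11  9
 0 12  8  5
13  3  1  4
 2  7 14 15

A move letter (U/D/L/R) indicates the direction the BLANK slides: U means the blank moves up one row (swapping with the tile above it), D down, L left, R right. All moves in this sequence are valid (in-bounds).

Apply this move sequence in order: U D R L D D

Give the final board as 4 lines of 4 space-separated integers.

Answer: 10  6 11  9
13 12  8  5
 2  3  1  4
 0  7 14 15

Derivation:
After move 1 (U):
 0  6 11  9
10 12  8  5
13  3  1  4
 2  7 14 15

After move 2 (D):
10  6 11  9
 0 12  8  5
13  3  1  4
 2  7 14 15

After move 3 (R):
10  6 11  9
12  0  8  5
13  3  1  4
 2  7 14 15

After move 4 (L):
10  6 11  9
 0 12  8  5
13  3  1  4
 2  7 14 15

After move 5 (D):
10  6 11  9
13 12  8  5
 0  3  1  4
 2  7 14 15

After move 6 (D):
10  6 11  9
13 12  8  5
 2  3  1  4
 0  7 14 15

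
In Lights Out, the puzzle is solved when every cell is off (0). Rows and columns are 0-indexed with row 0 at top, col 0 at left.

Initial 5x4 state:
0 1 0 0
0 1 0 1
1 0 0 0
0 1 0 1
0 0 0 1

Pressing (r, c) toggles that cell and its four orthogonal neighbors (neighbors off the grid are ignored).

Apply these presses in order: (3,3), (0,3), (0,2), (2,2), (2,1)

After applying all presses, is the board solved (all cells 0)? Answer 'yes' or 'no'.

After press 1 at (3,3):
0 1 0 0
0 1 0 1
1 0 0 1
0 1 1 0
0 0 0 0

After press 2 at (0,3):
0 1 1 1
0 1 0 0
1 0 0 1
0 1 1 0
0 0 0 0

After press 3 at (0,2):
0 0 0 0
0 1 1 0
1 0 0 1
0 1 1 0
0 0 0 0

After press 4 at (2,2):
0 0 0 0
0 1 0 0
1 1 1 0
0 1 0 0
0 0 0 0

After press 5 at (2,1):
0 0 0 0
0 0 0 0
0 0 0 0
0 0 0 0
0 0 0 0

Lights still on: 0

Answer: yes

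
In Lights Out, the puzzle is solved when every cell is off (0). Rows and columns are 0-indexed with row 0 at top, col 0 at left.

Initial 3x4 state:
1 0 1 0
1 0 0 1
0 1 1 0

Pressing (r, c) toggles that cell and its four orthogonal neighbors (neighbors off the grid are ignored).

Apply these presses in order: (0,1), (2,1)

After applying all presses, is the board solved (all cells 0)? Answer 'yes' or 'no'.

Answer: no

Derivation:
After press 1 at (0,1):
0 1 0 0
1 1 0 1
0 1 1 0

After press 2 at (2,1):
0 1 0 0
1 0 0 1
1 0 0 0

Lights still on: 4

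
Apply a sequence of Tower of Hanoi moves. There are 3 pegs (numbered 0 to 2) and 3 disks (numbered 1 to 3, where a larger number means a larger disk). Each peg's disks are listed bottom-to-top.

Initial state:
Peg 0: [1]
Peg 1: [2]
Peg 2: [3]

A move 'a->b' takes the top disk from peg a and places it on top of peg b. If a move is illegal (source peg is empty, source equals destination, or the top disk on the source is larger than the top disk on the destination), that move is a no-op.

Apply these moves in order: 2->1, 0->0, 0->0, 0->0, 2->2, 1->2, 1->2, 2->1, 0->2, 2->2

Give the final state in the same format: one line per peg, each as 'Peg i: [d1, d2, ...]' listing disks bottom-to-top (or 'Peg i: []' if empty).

Answer: Peg 0: []
Peg 1: [2]
Peg 2: [3, 1]

Derivation:
After move 1 (2->1):
Peg 0: [1]
Peg 1: [2]
Peg 2: [3]

After move 2 (0->0):
Peg 0: [1]
Peg 1: [2]
Peg 2: [3]

After move 3 (0->0):
Peg 0: [1]
Peg 1: [2]
Peg 2: [3]

After move 4 (0->0):
Peg 0: [1]
Peg 1: [2]
Peg 2: [3]

After move 5 (2->2):
Peg 0: [1]
Peg 1: [2]
Peg 2: [3]

After move 6 (1->2):
Peg 0: [1]
Peg 1: []
Peg 2: [3, 2]

After move 7 (1->2):
Peg 0: [1]
Peg 1: []
Peg 2: [3, 2]

After move 8 (2->1):
Peg 0: [1]
Peg 1: [2]
Peg 2: [3]

After move 9 (0->2):
Peg 0: []
Peg 1: [2]
Peg 2: [3, 1]

After move 10 (2->2):
Peg 0: []
Peg 1: [2]
Peg 2: [3, 1]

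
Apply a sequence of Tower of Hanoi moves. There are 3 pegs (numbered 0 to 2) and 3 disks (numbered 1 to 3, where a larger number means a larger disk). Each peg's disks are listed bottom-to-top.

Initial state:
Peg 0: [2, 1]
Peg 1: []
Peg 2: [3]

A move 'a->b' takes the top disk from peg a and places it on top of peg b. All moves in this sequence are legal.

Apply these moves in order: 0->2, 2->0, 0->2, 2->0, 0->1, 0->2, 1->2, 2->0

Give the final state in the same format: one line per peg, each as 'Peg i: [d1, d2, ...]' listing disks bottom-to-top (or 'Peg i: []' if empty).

After move 1 (0->2):
Peg 0: [2]
Peg 1: []
Peg 2: [3, 1]

After move 2 (2->0):
Peg 0: [2, 1]
Peg 1: []
Peg 2: [3]

After move 3 (0->2):
Peg 0: [2]
Peg 1: []
Peg 2: [3, 1]

After move 4 (2->0):
Peg 0: [2, 1]
Peg 1: []
Peg 2: [3]

After move 5 (0->1):
Peg 0: [2]
Peg 1: [1]
Peg 2: [3]

After move 6 (0->2):
Peg 0: []
Peg 1: [1]
Peg 2: [3, 2]

After move 7 (1->2):
Peg 0: []
Peg 1: []
Peg 2: [3, 2, 1]

After move 8 (2->0):
Peg 0: [1]
Peg 1: []
Peg 2: [3, 2]

Answer: Peg 0: [1]
Peg 1: []
Peg 2: [3, 2]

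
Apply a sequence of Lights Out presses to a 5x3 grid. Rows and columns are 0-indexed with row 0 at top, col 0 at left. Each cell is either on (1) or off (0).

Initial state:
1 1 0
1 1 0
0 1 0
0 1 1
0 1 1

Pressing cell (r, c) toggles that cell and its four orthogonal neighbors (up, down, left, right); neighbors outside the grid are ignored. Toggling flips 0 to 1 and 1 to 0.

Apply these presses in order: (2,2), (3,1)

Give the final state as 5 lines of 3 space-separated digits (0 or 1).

After press 1 at (2,2):
1 1 0
1 1 1
0 0 1
0 1 0
0 1 1

After press 2 at (3,1):
1 1 0
1 1 1
0 1 1
1 0 1
0 0 1

Answer: 1 1 0
1 1 1
0 1 1
1 0 1
0 0 1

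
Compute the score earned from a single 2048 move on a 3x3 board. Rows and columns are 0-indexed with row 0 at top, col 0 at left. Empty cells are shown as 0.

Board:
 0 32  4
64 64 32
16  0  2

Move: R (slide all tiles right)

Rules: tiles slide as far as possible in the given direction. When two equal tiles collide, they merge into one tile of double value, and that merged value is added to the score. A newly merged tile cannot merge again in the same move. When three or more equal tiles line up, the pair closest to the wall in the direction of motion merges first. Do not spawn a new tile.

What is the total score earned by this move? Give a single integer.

Slide right:
row 0: [0, 32, 4] -> [0, 32, 4]  score +0 (running 0)
row 1: [64, 64, 32] -> [0, 128, 32]  score +128 (running 128)
row 2: [16, 0, 2] -> [0, 16, 2]  score +0 (running 128)
Board after move:
  0  32   4
  0 128  32
  0  16   2

Answer: 128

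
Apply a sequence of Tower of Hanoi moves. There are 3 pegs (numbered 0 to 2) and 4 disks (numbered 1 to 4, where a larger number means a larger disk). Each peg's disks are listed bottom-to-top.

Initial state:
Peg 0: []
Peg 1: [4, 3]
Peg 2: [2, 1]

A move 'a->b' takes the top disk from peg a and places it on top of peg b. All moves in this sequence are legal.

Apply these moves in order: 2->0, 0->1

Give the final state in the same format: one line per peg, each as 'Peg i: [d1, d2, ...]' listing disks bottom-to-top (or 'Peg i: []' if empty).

Answer: Peg 0: []
Peg 1: [4, 3, 1]
Peg 2: [2]

Derivation:
After move 1 (2->0):
Peg 0: [1]
Peg 1: [4, 3]
Peg 2: [2]

After move 2 (0->1):
Peg 0: []
Peg 1: [4, 3, 1]
Peg 2: [2]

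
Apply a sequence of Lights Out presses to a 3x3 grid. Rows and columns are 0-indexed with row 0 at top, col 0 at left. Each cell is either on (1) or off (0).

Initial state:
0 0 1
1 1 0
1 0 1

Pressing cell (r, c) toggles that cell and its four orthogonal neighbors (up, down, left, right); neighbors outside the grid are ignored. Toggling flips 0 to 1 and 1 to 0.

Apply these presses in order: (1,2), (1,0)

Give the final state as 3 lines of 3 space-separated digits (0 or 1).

Answer: 1 0 0
0 1 1
0 0 0

Derivation:
After press 1 at (1,2):
0 0 0
1 0 1
1 0 0

After press 2 at (1,0):
1 0 0
0 1 1
0 0 0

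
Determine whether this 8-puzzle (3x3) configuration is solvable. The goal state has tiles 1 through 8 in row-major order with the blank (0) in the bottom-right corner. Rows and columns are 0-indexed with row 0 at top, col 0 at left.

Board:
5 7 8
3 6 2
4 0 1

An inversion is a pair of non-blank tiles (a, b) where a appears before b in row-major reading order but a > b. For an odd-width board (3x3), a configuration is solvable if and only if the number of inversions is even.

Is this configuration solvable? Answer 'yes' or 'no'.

Answer: no

Derivation:
Inversions (pairs i<j in row-major order where tile[i] > tile[j] > 0): 21
21 is odd, so the puzzle is not solvable.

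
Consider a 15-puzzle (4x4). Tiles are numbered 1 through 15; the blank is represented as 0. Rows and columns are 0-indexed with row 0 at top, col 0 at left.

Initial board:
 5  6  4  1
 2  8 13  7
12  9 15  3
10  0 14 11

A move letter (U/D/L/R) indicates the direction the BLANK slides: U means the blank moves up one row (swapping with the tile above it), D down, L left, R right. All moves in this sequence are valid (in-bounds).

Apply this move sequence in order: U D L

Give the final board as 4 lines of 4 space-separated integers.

After move 1 (U):
 5  6  4  1
 2  8 13  7
12  0 15  3
10  9 14 11

After move 2 (D):
 5  6  4  1
 2  8 13  7
12  9 15  3
10  0 14 11

After move 3 (L):
 5  6  4  1
 2  8 13  7
12  9 15  3
 0 10 14 11

Answer:  5  6  4  1
 2  8 13  7
12  9 15  3
 0 10 14 11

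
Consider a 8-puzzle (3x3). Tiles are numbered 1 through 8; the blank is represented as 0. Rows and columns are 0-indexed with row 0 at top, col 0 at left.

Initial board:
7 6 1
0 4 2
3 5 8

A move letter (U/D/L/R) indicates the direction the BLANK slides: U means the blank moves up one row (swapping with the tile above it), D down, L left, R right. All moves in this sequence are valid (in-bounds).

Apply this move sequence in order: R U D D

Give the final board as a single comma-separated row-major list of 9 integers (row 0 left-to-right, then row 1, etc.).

After move 1 (R):
7 6 1
4 0 2
3 5 8

After move 2 (U):
7 0 1
4 6 2
3 5 8

After move 3 (D):
7 6 1
4 0 2
3 5 8

After move 4 (D):
7 6 1
4 5 2
3 0 8

Answer: 7, 6, 1, 4, 5, 2, 3, 0, 8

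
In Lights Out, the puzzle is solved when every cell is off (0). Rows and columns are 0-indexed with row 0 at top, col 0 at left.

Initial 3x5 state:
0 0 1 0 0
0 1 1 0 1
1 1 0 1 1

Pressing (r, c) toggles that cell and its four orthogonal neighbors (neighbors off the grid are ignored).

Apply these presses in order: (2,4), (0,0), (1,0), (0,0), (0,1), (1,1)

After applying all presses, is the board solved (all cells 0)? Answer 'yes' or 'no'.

Answer: yes

Derivation:
After press 1 at (2,4):
0 0 1 0 0
0 1 1 0 0
1 1 0 0 0

After press 2 at (0,0):
1 1 1 0 0
1 1 1 0 0
1 1 0 0 0

After press 3 at (1,0):
0 1 1 0 0
0 0 1 0 0
0 1 0 0 0

After press 4 at (0,0):
1 0 1 0 0
1 0 1 0 0
0 1 0 0 0

After press 5 at (0,1):
0 1 0 0 0
1 1 1 0 0
0 1 0 0 0

After press 6 at (1,1):
0 0 0 0 0
0 0 0 0 0
0 0 0 0 0

Lights still on: 0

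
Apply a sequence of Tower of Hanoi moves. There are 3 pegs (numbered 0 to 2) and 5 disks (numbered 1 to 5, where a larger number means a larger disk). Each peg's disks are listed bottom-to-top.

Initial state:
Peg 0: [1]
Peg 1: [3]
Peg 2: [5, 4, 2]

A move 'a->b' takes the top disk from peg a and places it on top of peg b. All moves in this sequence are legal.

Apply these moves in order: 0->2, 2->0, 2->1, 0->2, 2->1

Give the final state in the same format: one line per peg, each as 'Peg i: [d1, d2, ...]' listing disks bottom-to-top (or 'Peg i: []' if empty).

Answer: Peg 0: []
Peg 1: [3, 2, 1]
Peg 2: [5, 4]

Derivation:
After move 1 (0->2):
Peg 0: []
Peg 1: [3]
Peg 2: [5, 4, 2, 1]

After move 2 (2->0):
Peg 0: [1]
Peg 1: [3]
Peg 2: [5, 4, 2]

After move 3 (2->1):
Peg 0: [1]
Peg 1: [3, 2]
Peg 2: [5, 4]

After move 4 (0->2):
Peg 0: []
Peg 1: [3, 2]
Peg 2: [5, 4, 1]

After move 5 (2->1):
Peg 0: []
Peg 1: [3, 2, 1]
Peg 2: [5, 4]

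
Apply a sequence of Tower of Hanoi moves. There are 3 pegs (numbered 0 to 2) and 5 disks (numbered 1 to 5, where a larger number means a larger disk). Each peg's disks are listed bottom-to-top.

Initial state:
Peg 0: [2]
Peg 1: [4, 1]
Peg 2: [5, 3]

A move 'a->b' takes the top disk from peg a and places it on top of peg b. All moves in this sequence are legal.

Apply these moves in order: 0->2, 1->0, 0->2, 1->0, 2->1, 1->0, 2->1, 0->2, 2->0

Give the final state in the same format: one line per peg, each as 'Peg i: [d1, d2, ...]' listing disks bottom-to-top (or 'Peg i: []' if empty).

Answer: Peg 0: [4, 1]
Peg 1: [2]
Peg 2: [5, 3]

Derivation:
After move 1 (0->2):
Peg 0: []
Peg 1: [4, 1]
Peg 2: [5, 3, 2]

After move 2 (1->0):
Peg 0: [1]
Peg 1: [4]
Peg 2: [5, 3, 2]

After move 3 (0->2):
Peg 0: []
Peg 1: [4]
Peg 2: [5, 3, 2, 1]

After move 4 (1->0):
Peg 0: [4]
Peg 1: []
Peg 2: [5, 3, 2, 1]

After move 5 (2->1):
Peg 0: [4]
Peg 1: [1]
Peg 2: [5, 3, 2]

After move 6 (1->0):
Peg 0: [4, 1]
Peg 1: []
Peg 2: [5, 3, 2]

After move 7 (2->1):
Peg 0: [4, 1]
Peg 1: [2]
Peg 2: [5, 3]

After move 8 (0->2):
Peg 0: [4]
Peg 1: [2]
Peg 2: [5, 3, 1]

After move 9 (2->0):
Peg 0: [4, 1]
Peg 1: [2]
Peg 2: [5, 3]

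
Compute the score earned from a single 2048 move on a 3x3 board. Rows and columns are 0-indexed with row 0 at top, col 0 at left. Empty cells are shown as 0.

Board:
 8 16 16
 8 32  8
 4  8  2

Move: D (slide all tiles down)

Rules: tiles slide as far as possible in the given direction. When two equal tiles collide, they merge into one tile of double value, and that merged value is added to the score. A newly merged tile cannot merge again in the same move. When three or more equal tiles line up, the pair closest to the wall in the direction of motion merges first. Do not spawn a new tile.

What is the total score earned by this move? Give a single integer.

Answer: 16

Derivation:
Slide down:
col 0: [8, 8, 4] -> [0, 16, 4]  score +16 (running 16)
col 1: [16, 32, 8] -> [16, 32, 8]  score +0 (running 16)
col 2: [16, 8, 2] -> [16, 8, 2]  score +0 (running 16)
Board after move:
 0 16 16
16 32  8
 4  8  2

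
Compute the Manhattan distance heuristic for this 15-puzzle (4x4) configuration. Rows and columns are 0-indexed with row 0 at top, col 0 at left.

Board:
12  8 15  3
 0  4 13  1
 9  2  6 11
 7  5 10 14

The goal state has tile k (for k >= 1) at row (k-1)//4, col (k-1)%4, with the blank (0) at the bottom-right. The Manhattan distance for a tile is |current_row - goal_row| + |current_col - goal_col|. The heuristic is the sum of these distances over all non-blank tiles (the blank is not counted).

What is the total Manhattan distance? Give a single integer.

Tile 12: (0,0)->(2,3) = 5
Tile 8: (0,1)->(1,3) = 3
Tile 15: (0,2)->(3,2) = 3
Tile 3: (0,3)->(0,2) = 1
Tile 4: (1,1)->(0,3) = 3
Tile 13: (1,2)->(3,0) = 4
Tile 1: (1,3)->(0,0) = 4
Tile 9: (2,0)->(2,0) = 0
Tile 2: (2,1)->(0,1) = 2
Tile 6: (2,2)->(1,1) = 2
Tile 11: (2,3)->(2,2) = 1
Tile 7: (3,0)->(1,2) = 4
Tile 5: (3,1)->(1,0) = 3
Tile 10: (3,2)->(2,1) = 2
Tile 14: (3,3)->(3,1) = 2
Sum: 5 + 3 + 3 + 1 + 3 + 4 + 4 + 0 + 2 + 2 + 1 + 4 + 3 + 2 + 2 = 39

Answer: 39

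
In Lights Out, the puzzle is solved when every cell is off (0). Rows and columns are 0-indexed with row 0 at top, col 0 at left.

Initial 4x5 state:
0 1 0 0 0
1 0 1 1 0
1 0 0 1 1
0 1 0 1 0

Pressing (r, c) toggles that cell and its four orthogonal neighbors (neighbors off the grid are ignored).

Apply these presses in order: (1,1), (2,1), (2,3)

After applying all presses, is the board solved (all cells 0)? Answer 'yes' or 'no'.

After press 1 at (1,1):
0 0 0 0 0
0 1 0 1 0
1 1 0 1 1
0 1 0 1 0

After press 2 at (2,1):
0 0 0 0 0
0 0 0 1 0
0 0 1 1 1
0 0 0 1 0

After press 3 at (2,3):
0 0 0 0 0
0 0 0 0 0
0 0 0 0 0
0 0 0 0 0

Lights still on: 0

Answer: yes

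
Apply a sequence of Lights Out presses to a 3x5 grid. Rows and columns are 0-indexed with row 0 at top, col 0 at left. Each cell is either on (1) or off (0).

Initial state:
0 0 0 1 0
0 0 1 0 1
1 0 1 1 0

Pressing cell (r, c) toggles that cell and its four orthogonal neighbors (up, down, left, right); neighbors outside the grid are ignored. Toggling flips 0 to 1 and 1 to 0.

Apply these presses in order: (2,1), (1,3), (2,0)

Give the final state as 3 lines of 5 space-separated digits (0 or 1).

Answer: 0 0 0 0 0
1 1 0 1 0
1 0 0 0 0

Derivation:
After press 1 at (2,1):
0 0 0 1 0
0 1 1 0 1
0 1 0 1 0

After press 2 at (1,3):
0 0 0 0 0
0 1 0 1 0
0 1 0 0 0

After press 3 at (2,0):
0 0 0 0 0
1 1 0 1 0
1 0 0 0 0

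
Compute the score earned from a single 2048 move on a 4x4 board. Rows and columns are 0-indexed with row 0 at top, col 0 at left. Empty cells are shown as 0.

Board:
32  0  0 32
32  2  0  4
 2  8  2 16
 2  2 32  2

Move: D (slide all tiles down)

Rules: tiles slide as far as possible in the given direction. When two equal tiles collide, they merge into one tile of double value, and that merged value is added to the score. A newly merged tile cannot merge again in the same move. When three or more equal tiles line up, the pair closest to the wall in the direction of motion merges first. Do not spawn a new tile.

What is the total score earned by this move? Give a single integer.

Slide down:
col 0: [32, 32, 2, 2] -> [0, 0, 64, 4]  score +68 (running 68)
col 1: [0, 2, 8, 2] -> [0, 2, 8, 2]  score +0 (running 68)
col 2: [0, 0, 2, 32] -> [0, 0, 2, 32]  score +0 (running 68)
col 3: [32, 4, 16, 2] -> [32, 4, 16, 2]  score +0 (running 68)
Board after move:
 0  0  0 32
 0  2  0  4
64  8  2 16
 4  2 32  2

Answer: 68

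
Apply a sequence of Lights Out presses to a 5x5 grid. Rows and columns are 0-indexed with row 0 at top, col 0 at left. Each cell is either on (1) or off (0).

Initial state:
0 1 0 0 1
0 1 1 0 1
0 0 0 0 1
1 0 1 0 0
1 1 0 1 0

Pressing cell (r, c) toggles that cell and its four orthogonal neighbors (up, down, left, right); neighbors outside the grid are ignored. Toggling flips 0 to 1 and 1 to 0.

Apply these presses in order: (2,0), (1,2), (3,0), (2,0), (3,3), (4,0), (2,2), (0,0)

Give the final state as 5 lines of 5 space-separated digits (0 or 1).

Answer: 1 0 1 0 1
1 0 1 1 1
1 1 0 0 1
1 1 1 1 1
1 0 0 0 0

Derivation:
After press 1 at (2,0):
0 1 0 0 1
1 1 1 0 1
1 1 0 0 1
0 0 1 0 0
1 1 0 1 0

After press 2 at (1,2):
0 1 1 0 1
1 0 0 1 1
1 1 1 0 1
0 0 1 0 0
1 1 0 1 0

After press 3 at (3,0):
0 1 1 0 1
1 0 0 1 1
0 1 1 0 1
1 1 1 0 0
0 1 0 1 0

After press 4 at (2,0):
0 1 1 0 1
0 0 0 1 1
1 0 1 0 1
0 1 1 0 0
0 1 0 1 0

After press 5 at (3,3):
0 1 1 0 1
0 0 0 1 1
1 0 1 1 1
0 1 0 1 1
0 1 0 0 0

After press 6 at (4,0):
0 1 1 0 1
0 0 0 1 1
1 0 1 1 1
1 1 0 1 1
1 0 0 0 0

After press 7 at (2,2):
0 1 1 0 1
0 0 1 1 1
1 1 0 0 1
1 1 1 1 1
1 0 0 0 0

After press 8 at (0,0):
1 0 1 0 1
1 0 1 1 1
1 1 0 0 1
1 1 1 1 1
1 0 0 0 0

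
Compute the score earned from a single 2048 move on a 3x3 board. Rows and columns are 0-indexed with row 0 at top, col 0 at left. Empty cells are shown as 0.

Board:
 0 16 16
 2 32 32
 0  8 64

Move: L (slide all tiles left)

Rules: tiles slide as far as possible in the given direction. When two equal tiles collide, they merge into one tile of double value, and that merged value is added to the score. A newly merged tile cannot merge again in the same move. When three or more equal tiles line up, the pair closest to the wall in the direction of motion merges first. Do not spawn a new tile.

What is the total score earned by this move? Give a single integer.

Answer: 96

Derivation:
Slide left:
row 0: [0, 16, 16] -> [32, 0, 0]  score +32 (running 32)
row 1: [2, 32, 32] -> [2, 64, 0]  score +64 (running 96)
row 2: [0, 8, 64] -> [8, 64, 0]  score +0 (running 96)
Board after move:
32  0  0
 2 64  0
 8 64  0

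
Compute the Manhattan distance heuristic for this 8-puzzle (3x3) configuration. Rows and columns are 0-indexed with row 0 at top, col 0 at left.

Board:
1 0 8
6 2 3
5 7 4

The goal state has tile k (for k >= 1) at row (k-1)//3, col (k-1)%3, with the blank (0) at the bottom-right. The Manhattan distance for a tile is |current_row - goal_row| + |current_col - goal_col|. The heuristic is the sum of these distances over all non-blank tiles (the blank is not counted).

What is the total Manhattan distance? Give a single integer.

Answer: 13

Derivation:
Tile 1: (0,0)->(0,0) = 0
Tile 8: (0,2)->(2,1) = 3
Tile 6: (1,0)->(1,2) = 2
Tile 2: (1,1)->(0,1) = 1
Tile 3: (1,2)->(0,2) = 1
Tile 5: (2,0)->(1,1) = 2
Tile 7: (2,1)->(2,0) = 1
Tile 4: (2,2)->(1,0) = 3
Sum: 0 + 3 + 2 + 1 + 1 + 2 + 1 + 3 = 13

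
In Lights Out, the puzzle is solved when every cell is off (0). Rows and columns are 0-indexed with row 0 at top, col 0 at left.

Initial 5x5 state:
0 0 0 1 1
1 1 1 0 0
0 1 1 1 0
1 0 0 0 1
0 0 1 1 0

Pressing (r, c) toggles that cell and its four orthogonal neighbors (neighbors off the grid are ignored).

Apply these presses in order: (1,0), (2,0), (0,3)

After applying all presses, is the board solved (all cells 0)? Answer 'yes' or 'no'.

After press 1 at (1,0):
1 0 0 1 1
0 0 1 0 0
1 1 1 1 0
1 0 0 0 1
0 0 1 1 0

After press 2 at (2,0):
1 0 0 1 1
1 0 1 0 0
0 0 1 1 0
0 0 0 0 1
0 0 1 1 0

After press 3 at (0,3):
1 0 1 0 0
1 0 1 1 0
0 0 1 1 0
0 0 0 0 1
0 0 1 1 0

Lights still on: 10

Answer: no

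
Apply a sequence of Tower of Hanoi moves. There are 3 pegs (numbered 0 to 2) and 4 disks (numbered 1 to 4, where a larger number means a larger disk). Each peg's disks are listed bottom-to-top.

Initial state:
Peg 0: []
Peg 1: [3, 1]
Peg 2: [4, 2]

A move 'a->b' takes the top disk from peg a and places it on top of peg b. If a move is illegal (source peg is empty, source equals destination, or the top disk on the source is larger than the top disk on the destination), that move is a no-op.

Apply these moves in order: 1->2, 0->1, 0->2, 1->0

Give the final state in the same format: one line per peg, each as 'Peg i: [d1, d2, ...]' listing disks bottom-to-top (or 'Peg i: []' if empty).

Answer: Peg 0: [3]
Peg 1: []
Peg 2: [4, 2, 1]

Derivation:
After move 1 (1->2):
Peg 0: []
Peg 1: [3]
Peg 2: [4, 2, 1]

After move 2 (0->1):
Peg 0: []
Peg 1: [3]
Peg 2: [4, 2, 1]

After move 3 (0->2):
Peg 0: []
Peg 1: [3]
Peg 2: [4, 2, 1]

After move 4 (1->0):
Peg 0: [3]
Peg 1: []
Peg 2: [4, 2, 1]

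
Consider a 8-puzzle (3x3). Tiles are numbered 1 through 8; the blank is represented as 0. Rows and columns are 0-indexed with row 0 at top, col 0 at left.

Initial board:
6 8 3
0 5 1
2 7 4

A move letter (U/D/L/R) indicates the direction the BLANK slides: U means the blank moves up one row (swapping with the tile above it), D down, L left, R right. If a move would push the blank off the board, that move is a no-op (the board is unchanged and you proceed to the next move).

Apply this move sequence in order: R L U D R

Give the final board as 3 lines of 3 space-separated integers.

Answer: 6 8 3
5 0 1
2 7 4

Derivation:
After move 1 (R):
6 8 3
5 0 1
2 7 4

After move 2 (L):
6 8 3
0 5 1
2 7 4

After move 3 (U):
0 8 3
6 5 1
2 7 4

After move 4 (D):
6 8 3
0 5 1
2 7 4

After move 5 (R):
6 8 3
5 0 1
2 7 4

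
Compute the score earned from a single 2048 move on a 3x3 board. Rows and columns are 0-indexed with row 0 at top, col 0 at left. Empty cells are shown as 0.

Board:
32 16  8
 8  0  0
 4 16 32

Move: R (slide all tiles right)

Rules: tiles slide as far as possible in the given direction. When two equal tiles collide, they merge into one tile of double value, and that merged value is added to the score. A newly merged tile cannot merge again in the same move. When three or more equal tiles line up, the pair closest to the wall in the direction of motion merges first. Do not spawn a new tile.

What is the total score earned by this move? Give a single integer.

Answer: 0

Derivation:
Slide right:
row 0: [32, 16, 8] -> [32, 16, 8]  score +0 (running 0)
row 1: [8, 0, 0] -> [0, 0, 8]  score +0 (running 0)
row 2: [4, 16, 32] -> [4, 16, 32]  score +0 (running 0)
Board after move:
32 16  8
 0  0  8
 4 16 32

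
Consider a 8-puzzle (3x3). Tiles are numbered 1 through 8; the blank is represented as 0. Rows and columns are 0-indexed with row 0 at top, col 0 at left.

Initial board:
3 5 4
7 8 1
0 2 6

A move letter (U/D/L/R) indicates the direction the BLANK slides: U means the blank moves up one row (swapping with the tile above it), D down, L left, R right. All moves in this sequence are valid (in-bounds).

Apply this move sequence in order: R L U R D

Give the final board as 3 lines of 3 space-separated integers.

After move 1 (R):
3 5 4
7 8 1
2 0 6

After move 2 (L):
3 5 4
7 8 1
0 2 6

After move 3 (U):
3 5 4
0 8 1
7 2 6

After move 4 (R):
3 5 4
8 0 1
7 2 6

After move 5 (D):
3 5 4
8 2 1
7 0 6

Answer: 3 5 4
8 2 1
7 0 6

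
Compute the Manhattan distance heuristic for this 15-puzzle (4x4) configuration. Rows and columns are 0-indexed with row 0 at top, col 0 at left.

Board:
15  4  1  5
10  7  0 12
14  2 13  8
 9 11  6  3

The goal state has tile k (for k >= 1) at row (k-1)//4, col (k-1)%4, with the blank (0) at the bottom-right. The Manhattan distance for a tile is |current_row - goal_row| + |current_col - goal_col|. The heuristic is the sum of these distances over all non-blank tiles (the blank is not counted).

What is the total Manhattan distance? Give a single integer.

Tile 15: at (0,0), goal (3,2), distance |0-3|+|0-2| = 5
Tile 4: at (0,1), goal (0,3), distance |0-0|+|1-3| = 2
Tile 1: at (0,2), goal (0,0), distance |0-0|+|2-0| = 2
Tile 5: at (0,3), goal (1,0), distance |0-1|+|3-0| = 4
Tile 10: at (1,0), goal (2,1), distance |1-2|+|0-1| = 2
Tile 7: at (1,1), goal (1,2), distance |1-1|+|1-2| = 1
Tile 12: at (1,3), goal (2,3), distance |1-2|+|3-3| = 1
Tile 14: at (2,0), goal (3,1), distance |2-3|+|0-1| = 2
Tile 2: at (2,1), goal (0,1), distance |2-0|+|1-1| = 2
Tile 13: at (2,2), goal (3,0), distance |2-3|+|2-0| = 3
Tile 8: at (2,3), goal (1,3), distance |2-1|+|3-3| = 1
Tile 9: at (3,0), goal (2,0), distance |3-2|+|0-0| = 1
Tile 11: at (3,1), goal (2,2), distance |3-2|+|1-2| = 2
Tile 6: at (3,2), goal (1,1), distance |3-1|+|2-1| = 3
Tile 3: at (3,3), goal (0,2), distance |3-0|+|3-2| = 4
Sum: 5 + 2 + 2 + 4 + 2 + 1 + 1 + 2 + 2 + 3 + 1 + 1 + 2 + 3 + 4 = 35

Answer: 35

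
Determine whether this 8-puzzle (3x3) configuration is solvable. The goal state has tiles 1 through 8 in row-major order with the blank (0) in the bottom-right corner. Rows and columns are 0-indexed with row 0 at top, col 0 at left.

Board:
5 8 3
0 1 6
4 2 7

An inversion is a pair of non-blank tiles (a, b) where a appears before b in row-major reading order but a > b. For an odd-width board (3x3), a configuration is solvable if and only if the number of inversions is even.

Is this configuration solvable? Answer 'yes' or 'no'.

Inversions (pairs i<j in row-major order where tile[i] > tile[j] > 0): 15
15 is odd, so the puzzle is not solvable.

Answer: no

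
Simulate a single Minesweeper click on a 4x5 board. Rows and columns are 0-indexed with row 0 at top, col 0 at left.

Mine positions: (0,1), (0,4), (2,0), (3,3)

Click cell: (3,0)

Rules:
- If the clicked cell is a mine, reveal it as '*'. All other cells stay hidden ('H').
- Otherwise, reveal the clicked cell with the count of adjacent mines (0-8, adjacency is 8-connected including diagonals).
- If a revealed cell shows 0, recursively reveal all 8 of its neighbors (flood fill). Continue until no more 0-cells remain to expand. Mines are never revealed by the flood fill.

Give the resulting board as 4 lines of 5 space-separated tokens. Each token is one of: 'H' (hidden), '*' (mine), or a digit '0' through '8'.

H H H H H
H H H H H
H H H H H
1 H H H H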